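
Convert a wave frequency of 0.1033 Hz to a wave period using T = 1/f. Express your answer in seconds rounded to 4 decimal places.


T = 1 / f
T = 1 / 0.1033
T = 9.6805 s

9.6805


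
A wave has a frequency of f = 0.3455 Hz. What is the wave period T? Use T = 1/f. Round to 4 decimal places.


T = 1 / f
T = 1 / 0.3455
T = 2.8944 s

2.8944


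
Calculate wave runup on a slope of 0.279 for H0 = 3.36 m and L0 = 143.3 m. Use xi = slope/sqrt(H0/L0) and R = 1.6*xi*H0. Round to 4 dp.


xi = slope / sqrt(H0/L0)
H0/L0 = 3.36/143.3 = 0.023447
sqrt(0.023447) = 0.153125
xi = 0.279 / 0.153125 = 1.822039
R = 1.6 * xi * H0 = 1.6 * 1.822039 * 3.36
R = 9.7953 m

9.7953


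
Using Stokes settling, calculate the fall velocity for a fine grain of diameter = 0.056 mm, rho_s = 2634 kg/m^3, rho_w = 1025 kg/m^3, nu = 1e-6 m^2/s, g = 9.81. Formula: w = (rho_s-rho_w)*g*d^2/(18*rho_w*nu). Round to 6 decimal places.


w = (rho_s - rho_w) * g * d^2 / (18 * rho_w * nu)
d = 0.056 mm = 0.000056 m
rho_s - rho_w = 2634 - 1025 = 1609
Numerator = 1609 * 9.81 * (0.000056)^2 = 0.000049499533
Denominator = 18 * 1025 * 1e-6 = 0.018450
w = 0.002683 m/s

0.002683


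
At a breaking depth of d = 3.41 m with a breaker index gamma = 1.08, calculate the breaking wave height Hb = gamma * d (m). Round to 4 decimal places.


Hb = gamma * d
Hb = 1.08 * 3.41
Hb = 3.6828 m

3.6828


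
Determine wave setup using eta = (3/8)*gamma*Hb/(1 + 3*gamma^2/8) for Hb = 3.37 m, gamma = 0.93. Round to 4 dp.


eta = (3/8) * gamma * Hb / (1 + 3*gamma^2/8)
Numerator = (3/8) * 0.93 * 3.37 = 1.175288
Denominator = 1 + 3*0.93^2/8 = 1 + 0.324338 = 1.324338
eta = 1.175288 / 1.324338
eta = 0.8875 m

0.8875


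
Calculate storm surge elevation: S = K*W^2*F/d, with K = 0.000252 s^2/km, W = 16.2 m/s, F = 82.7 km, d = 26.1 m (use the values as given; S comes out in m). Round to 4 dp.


S = K * W^2 * F / d
W^2 = 16.2^2 = 262.44
S = 0.000252 * 262.44 * 82.7 / 26.1
Numerator = 0.000252 * 262.44 * 82.7 = 5.469355
S = 5.469355 / 26.1 = 0.2096 m

0.2096


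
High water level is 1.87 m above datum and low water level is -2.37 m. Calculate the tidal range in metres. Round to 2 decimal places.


Tidal range = High water - Low water
Tidal range = 1.87 - (-2.37)
Tidal range = 4.24 m

4.24


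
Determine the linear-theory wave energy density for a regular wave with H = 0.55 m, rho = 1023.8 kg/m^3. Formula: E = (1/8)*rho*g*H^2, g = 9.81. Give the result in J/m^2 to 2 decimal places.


E = (1/8) * rho * g * H^2
E = (1/8) * 1023.8 * 9.81 * 0.55^2
E = 0.125 * 1023.8 * 9.81 * 0.3025
E = 379.77 J/m^2

379.77


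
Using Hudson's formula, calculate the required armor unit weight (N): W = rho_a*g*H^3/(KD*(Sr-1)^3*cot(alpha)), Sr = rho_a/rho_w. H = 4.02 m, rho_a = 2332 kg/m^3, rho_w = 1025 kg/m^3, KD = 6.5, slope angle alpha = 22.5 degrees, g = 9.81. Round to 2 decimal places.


Sr = rho_a / rho_w = 2332 / 1025 = 2.275122
(Sr - 1) = 1.275122
(Sr - 1)^3 = 2.073267
cot(22.5) = 1 / tan(22.5) = 1 / 0.414214 = 2.414214
Numerator = 2332 * 9.81 * 4.02^3 = 1486194.7154
Denominator = 6.5 * 2.073267 * 2.414214 = 32.534505
W = 1486194.7154 / 32.534505
W = 45680.57 N

45680.57


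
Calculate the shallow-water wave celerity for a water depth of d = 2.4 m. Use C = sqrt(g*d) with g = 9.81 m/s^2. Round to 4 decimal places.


Using the shallow-water approximation:
C = sqrt(g * d) = sqrt(9.81 * 2.4)
C = sqrt(23.5440)
C = 4.8522 m/s

4.8522


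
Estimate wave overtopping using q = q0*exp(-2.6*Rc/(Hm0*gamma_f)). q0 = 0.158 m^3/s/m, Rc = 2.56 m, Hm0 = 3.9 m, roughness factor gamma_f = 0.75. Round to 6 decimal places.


q = q0 * exp(-2.6 * Rc / (Hm0 * gamma_f))
Exponent = -2.6 * 2.56 / (3.9 * 0.75)
= -2.6 * 2.56 / 2.9250
= -2.275556
exp(-2.275556) = 0.102740
q = 0.158 * 0.102740
q = 0.016233 m^3/s/m

0.016233


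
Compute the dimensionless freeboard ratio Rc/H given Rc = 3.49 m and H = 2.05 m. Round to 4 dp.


Relative freeboard = Rc / H
= 3.49 / 2.05
= 1.7024

1.7024


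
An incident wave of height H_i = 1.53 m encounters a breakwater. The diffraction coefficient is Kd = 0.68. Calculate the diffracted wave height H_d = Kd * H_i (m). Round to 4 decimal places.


H_d = Kd * H_i
H_d = 0.68 * 1.53
H_d = 1.0404 m

1.0404


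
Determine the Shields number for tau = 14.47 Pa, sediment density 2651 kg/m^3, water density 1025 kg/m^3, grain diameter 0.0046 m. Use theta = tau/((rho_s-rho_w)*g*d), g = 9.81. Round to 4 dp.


theta = tau / ((rho_s - rho_w) * g * d)
rho_s - rho_w = 2651 - 1025 = 1626
Denominator = 1626 * 9.81 * 0.0046 = 73.374876
theta = 14.47 / 73.374876
theta = 0.1972

0.1972


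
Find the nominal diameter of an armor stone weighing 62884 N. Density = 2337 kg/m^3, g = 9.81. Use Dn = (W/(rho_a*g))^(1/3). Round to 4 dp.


V = W / (rho_a * g)
V = 62884 / (2337 * 9.81)
V = 62884 / 22925.97
V = 2.742916 m^3
Dn = V^(1/3) = 2.742916^(1/3)
Dn = 1.3998 m

1.3998


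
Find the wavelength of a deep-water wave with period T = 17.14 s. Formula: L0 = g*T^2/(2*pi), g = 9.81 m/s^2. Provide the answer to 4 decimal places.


L0 = g * T^2 / (2 * pi)
L0 = 9.81 * 17.14^2 / (2 * pi)
L0 = 9.81 * 293.7796 / 6.28319
L0 = 2881.9779 / 6.28319
L0 = 458.6810 m

458.6810


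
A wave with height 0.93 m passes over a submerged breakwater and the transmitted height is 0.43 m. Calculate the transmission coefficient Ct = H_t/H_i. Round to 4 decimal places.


Ct = H_t / H_i
Ct = 0.43 / 0.93
Ct = 0.4624

0.4624


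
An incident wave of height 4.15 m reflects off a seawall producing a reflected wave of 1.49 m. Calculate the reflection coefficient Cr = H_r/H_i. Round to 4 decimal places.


Cr = H_r / H_i
Cr = 1.49 / 4.15
Cr = 0.3590

0.3590


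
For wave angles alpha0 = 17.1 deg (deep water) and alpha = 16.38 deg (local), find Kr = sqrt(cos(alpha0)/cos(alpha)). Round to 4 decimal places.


Kr = sqrt(cos(alpha0) / cos(alpha))
cos(17.1) = 0.955793
cos(16.38) = 0.959412
Kr = sqrt(0.955793 / 0.959412)
Kr = sqrt(0.996227)
Kr = 0.9981

0.9981


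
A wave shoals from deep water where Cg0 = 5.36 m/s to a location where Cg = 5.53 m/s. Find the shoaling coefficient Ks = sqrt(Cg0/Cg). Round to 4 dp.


Ks = sqrt(Cg0 / Cg)
Ks = sqrt(5.36 / 5.53)
Ks = sqrt(0.9693)
Ks = 0.9845

0.9845


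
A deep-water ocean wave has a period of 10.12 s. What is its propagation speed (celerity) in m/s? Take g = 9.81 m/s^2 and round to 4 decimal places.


We use the deep-water celerity formula:
C = g * T / (2 * pi)
C = 9.81 * 10.12 / (2 * 3.14159...)
C = 99.277200 / 6.283185
C = 15.8005 m/s

15.8005


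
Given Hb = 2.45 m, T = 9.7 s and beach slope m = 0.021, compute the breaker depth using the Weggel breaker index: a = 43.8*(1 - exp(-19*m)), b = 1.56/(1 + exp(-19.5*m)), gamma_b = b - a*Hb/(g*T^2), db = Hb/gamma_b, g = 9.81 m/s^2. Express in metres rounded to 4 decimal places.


a = 43.8 * (1 - exp(-19 * m))
exp(-19 * 0.021) = exp(-0.3990) = 0.670991
a = 43.8 * (1 - 0.670991) = 14.410607
b = 1.56 / (1 + exp(-19.5 * m))
exp(-19.5 * 0.021) = exp(-0.4095) = 0.663982
b = 1.56 / (1 + 0.663982) = 0.937510
Hb / (g * T^2) = 2.45 / (9.81 * 9.7^2) = 2.45 / 923.0229 = 0.00265432
gamma_b = b - a * Hb/(g*T^2) = 0.937510 - 14.410607 * 0.00265432 = 0.899260
db = Hb / gamma_b = 2.45 / 0.899260
db = 2.7245 m

2.7245


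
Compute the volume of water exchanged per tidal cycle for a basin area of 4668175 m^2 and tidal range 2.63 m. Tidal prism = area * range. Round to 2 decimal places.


Tidal prism = Area * Tidal range
P = 4668175 * 2.63
P = 12277300.25 m^3

12277300.25


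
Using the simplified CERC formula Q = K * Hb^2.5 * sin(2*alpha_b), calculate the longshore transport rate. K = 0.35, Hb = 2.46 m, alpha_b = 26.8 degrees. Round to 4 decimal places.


Q = K * Hb^2.5 * sin(2 * alpha_b)
Hb^2.5 = 2.46^2.5 = 9.491564
sin(2 * 26.8) = sin(53.6) = 0.804894
Q = 0.35 * 9.491564 * 0.804894
Q = 2.6739 m^3/s

2.6739


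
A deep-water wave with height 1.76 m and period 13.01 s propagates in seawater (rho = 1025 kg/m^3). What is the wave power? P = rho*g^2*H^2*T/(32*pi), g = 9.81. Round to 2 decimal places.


P = rho * g^2 * H^2 * T / (32 * pi)
P = 1025 * 9.81^2 * 1.76^2 * 13.01 / (32 * pi)
P = 1025 * 96.2361 * 3.0976 * 13.01 / 100.53096
P = 39542.55 W/m

39542.55


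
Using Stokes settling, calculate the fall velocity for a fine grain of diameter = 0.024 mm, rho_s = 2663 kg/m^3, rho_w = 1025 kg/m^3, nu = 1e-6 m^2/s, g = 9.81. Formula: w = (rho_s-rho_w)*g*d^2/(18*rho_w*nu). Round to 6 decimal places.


w = (rho_s - rho_w) * g * d^2 / (18 * rho_w * nu)
d = 0.024 mm = 0.000024 m
rho_s - rho_w = 2663 - 1025 = 1638
Numerator = 1638 * 9.81 * (0.000024)^2 = 0.000009255617
Denominator = 18 * 1025 * 1e-6 = 0.018450
w = 0.000502 m/s

0.000502


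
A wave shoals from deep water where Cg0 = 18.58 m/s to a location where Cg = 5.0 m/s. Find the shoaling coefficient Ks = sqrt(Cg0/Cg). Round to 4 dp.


Ks = sqrt(Cg0 / Cg)
Ks = sqrt(18.58 / 5.0)
Ks = sqrt(3.7160)
Ks = 1.9277

1.9277


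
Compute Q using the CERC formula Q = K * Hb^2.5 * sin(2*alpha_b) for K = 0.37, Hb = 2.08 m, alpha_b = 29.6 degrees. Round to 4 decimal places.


Q = K * Hb^2.5 * sin(2 * alpha_b)
Hb^2.5 = 2.08^2.5 = 6.239623
sin(2 * 29.6) = sin(59.2) = 0.858960
Q = 0.37 * 6.239623 * 0.858960
Q = 1.9830 m^3/s

1.9830


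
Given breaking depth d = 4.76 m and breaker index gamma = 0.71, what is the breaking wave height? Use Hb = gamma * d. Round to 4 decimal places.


Hb = gamma * d
Hb = 0.71 * 4.76
Hb = 3.3796 m

3.3796


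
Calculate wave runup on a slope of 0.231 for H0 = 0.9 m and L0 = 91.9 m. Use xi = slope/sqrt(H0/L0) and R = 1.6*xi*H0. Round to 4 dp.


xi = slope / sqrt(H0/L0)
H0/L0 = 0.9/91.9 = 0.009793
sqrt(0.009793) = 0.098961
xi = 0.231 / 0.098961 = 2.334256
R = 1.6 * xi * H0 = 1.6 * 2.334256 * 0.9
R = 3.3613 m

3.3613


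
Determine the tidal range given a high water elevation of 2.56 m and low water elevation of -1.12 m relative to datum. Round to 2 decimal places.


Tidal range = High water - Low water
Tidal range = 2.56 - (-1.12)
Tidal range = 3.68 m

3.68


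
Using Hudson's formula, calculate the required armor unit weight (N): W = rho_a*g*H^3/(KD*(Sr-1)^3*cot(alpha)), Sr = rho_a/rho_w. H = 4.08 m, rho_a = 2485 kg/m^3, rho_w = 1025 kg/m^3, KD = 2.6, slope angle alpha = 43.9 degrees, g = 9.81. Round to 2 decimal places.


Sr = rho_a / rho_w = 2485 / 1025 = 2.424390
(Sr - 1) = 1.424390
(Sr - 1)^3 = 2.889928
cot(43.9) = 1 / tan(43.9) = 1 / 0.962322 = 1.039154
Numerator = 2485 * 9.81 * 4.08^3 = 1655678.0443
Denominator = 2.6 * 2.889928 * 1.039154 = 7.808006
W = 1655678.0443 / 7.808006
W = 212048.77 N

212048.77


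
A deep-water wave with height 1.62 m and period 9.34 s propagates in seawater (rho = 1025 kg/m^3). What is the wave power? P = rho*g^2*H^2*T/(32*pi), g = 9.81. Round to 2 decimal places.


P = rho * g^2 * H^2 * T / (32 * pi)
P = 1025 * 9.81^2 * 1.62^2 * 9.34 / (32 * pi)
P = 1025 * 96.2361 * 2.6244 * 9.34 / 100.53096
P = 24051.32 W/m

24051.32


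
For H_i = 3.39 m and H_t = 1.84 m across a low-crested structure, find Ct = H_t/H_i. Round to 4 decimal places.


Ct = H_t / H_i
Ct = 1.84 / 3.39
Ct = 0.5428

0.5428


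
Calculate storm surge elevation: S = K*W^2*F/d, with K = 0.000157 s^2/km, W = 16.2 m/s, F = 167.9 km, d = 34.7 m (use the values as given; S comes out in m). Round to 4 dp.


S = K * W^2 * F / d
W^2 = 16.2^2 = 262.44
S = 0.000157 * 262.44 * 167.9 / 34.7
Numerator = 0.000157 * 262.44 * 167.9 = 6.917997
S = 6.917997 / 34.7 = 0.1994 m

0.1994


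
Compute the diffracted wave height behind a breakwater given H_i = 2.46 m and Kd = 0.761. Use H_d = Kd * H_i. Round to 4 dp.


H_d = Kd * H_i
H_d = 0.761 * 2.46
H_d = 1.8721 m

1.8721


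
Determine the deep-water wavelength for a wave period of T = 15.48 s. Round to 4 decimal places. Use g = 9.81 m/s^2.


L0 = g * T^2 / (2 * pi)
L0 = 9.81 * 15.48^2 / (2 * pi)
L0 = 9.81 * 239.6304 / 6.28319
L0 = 2350.7742 / 6.28319
L0 = 374.1373 m

374.1373


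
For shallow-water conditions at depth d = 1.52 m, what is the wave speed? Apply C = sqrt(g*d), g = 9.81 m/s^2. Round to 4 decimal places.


Using the shallow-water approximation:
C = sqrt(g * d) = sqrt(9.81 * 1.52)
C = sqrt(14.9112)
C = 3.8615 m/s

3.8615


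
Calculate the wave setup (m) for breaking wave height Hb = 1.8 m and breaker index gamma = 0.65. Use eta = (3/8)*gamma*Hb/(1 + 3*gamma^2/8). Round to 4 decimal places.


eta = (3/8) * gamma * Hb / (1 + 3*gamma^2/8)
Numerator = (3/8) * 0.65 * 1.8 = 0.438750
Denominator = 1 + 3*0.65^2/8 = 1 + 0.158438 = 1.158438
eta = 0.438750 / 1.158438
eta = 0.3787 m

0.3787


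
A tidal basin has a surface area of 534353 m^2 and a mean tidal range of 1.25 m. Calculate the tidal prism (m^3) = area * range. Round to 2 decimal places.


Tidal prism = Area * Tidal range
P = 534353 * 1.25
P = 667941.25 m^3

667941.25


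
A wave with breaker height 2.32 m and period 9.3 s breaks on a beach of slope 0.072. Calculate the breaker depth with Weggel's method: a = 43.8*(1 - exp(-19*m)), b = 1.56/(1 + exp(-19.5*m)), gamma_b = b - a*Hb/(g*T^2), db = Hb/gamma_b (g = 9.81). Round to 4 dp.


a = 43.8 * (1 - exp(-19 * m))
exp(-19 * 0.072) = exp(-1.3680) = 0.254616
a = 43.8 * (1 - 0.254616) = 32.647833
b = 1.56 / (1 + exp(-19.5 * m))
exp(-19.5 * 0.072) = exp(-1.4040) = 0.245613
b = 1.56 / (1 + 0.245613) = 1.252396
Hb / (g * T^2) = 2.32 / (9.81 * 9.3^2) = 2.32 / 848.4669 = 0.00273434
gamma_b = b - a * Hb/(g*T^2) = 1.252396 - 32.647833 * 0.00273434 = 1.163125
db = Hb / gamma_b = 2.32 / 1.163125
db = 1.9946 m

1.9946


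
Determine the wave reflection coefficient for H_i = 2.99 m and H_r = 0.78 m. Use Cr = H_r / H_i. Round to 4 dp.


Cr = H_r / H_i
Cr = 0.78 / 2.99
Cr = 0.2609

0.2609


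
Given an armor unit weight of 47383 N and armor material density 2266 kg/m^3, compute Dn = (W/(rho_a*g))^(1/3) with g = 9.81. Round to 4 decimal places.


V = W / (rho_a * g)
V = 47383 / (2266 * 9.81)
V = 47383 / 22229.46
V = 2.131541 m^3
Dn = V^(1/3) = 2.131541^(1/3)
Dn = 1.2870 m

1.2870


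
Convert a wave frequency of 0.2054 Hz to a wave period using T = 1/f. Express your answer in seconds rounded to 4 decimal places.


T = 1 / f
T = 1 / 0.2054
T = 4.8685 s

4.8685


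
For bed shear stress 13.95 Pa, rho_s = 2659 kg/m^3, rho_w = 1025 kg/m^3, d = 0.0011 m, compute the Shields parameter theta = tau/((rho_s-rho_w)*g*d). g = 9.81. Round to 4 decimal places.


theta = tau / ((rho_s - rho_w) * g * d)
rho_s - rho_w = 2659 - 1025 = 1634
Denominator = 1634 * 9.81 * 0.0011 = 17.632494
theta = 13.95 / 17.632494
theta = 0.7912

0.7912


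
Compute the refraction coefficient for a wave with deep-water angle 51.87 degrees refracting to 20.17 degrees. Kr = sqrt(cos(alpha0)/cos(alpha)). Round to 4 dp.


Kr = sqrt(cos(alpha0) / cos(alpha))
cos(51.87) = 0.617448
cos(20.17) = 0.938674
Kr = sqrt(0.617448 / 0.938674)
Kr = sqrt(0.657788)
Kr = 0.8110

0.8110


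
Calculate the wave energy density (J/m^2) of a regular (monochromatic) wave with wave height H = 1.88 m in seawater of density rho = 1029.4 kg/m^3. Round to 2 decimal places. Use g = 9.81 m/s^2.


E = (1/8) * rho * g * H^2
E = (1/8) * 1029.4 * 9.81 * 1.88^2
E = 0.125 * 1029.4 * 9.81 * 3.5344
E = 4461.48 J/m^2

4461.48


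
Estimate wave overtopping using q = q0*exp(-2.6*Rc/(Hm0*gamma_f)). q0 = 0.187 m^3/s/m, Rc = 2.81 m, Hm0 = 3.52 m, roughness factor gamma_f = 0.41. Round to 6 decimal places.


q = q0 * exp(-2.6 * Rc / (Hm0 * gamma_f))
Exponent = -2.6 * 2.81 / (3.52 * 0.41)
= -2.6 * 2.81 / 1.4432
= -5.062361
exp(-5.062361) = 0.006331
q = 0.187 * 0.006331
q = 0.001184 m^3/s/m

0.001184


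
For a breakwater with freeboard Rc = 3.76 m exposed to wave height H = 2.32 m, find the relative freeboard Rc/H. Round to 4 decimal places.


Relative freeboard = Rc / H
= 3.76 / 2.32
= 1.6207

1.6207


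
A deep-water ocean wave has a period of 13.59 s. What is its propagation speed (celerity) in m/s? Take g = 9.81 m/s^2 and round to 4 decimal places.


We use the deep-water celerity formula:
C = g * T / (2 * pi)
C = 9.81 * 13.59 / (2 * 3.14159...)
C = 133.317900 / 6.283185
C = 21.2182 m/s

21.2182


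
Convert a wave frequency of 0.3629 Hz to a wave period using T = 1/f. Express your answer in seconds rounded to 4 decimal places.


T = 1 / f
T = 1 / 0.3629
T = 2.7556 s

2.7556


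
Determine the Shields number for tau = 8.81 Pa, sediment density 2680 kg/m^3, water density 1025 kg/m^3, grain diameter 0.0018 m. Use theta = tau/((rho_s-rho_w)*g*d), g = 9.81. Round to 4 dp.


theta = tau / ((rho_s - rho_w) * g * d)
rho_s - rho_w = 2680 - 1025 = 1655
Denominator = 1655 * 9.81 * 0.0018 = 29.223990
theta = 8.81 / 29.223990
theta = 0.3015

0.3015


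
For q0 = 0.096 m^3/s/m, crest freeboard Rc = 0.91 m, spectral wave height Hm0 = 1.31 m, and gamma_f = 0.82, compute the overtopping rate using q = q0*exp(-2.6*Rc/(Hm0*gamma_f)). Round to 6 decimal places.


q = q0 * exp(-2.6 * Rc / (Hm0 * gamma_f))
Exponent = -2.6 * 0.91 / (1.31 * 0.82)
= -2.6 * 0.91 / 1.0742
= -2.202569
exp(-2.202569) = 0.110519
q = 0.096 * 0.110519
q = 0.010610 m^3/s/m

0.010610


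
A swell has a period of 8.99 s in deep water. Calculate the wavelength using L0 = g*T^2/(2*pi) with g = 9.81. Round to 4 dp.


L0 = g * T^2 / (2 * pi)
L0 = 9.81 * 8.99^2 / (2 * pi)
L0 = 9.81 * 80.8201 / 6.28319
L0 = 792.8452 / 6.28319
L0 = 126.1852 m

126.1852


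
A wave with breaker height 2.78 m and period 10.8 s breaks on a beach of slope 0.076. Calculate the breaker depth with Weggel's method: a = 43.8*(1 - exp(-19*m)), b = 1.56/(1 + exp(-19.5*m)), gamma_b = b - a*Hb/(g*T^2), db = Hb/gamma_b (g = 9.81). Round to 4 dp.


a = 43.8 * (1 - exp(-19 * m))
exp(-19 * 0.076) = exp(-1.4440) = 0.235982
a = 43.8 * (1 - 0.235982) = 33.463991
b = 1.56 / (1 + exp(-19.5 * m))
exp(-19.5 * 0.076) = exp(-1.4820) = 0.227183
b = 1.56 / (1 + 0.227183) = 1.271204
Hb / (g * T^2) = 2.78 / (9.81 * 10.8^2) = 2.78 / 1144.2384 = 0.00242956
gamma_b = b - a * Hb/(g*T^2) = 1.271204 - 33.463991 * 0.00242956 = 1.189901
db = Hb / gamma_b = 2.78 / 1.189901
db = 2.3363 m

2.3363


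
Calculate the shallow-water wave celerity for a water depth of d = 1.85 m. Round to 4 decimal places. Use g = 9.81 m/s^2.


Using the shallow-water approximation:
C = sqrt(g * d) = sqrt(9.81 * 1.85)
C = sqrt(18.1485)
C = 4.2601 m/s

4.2601


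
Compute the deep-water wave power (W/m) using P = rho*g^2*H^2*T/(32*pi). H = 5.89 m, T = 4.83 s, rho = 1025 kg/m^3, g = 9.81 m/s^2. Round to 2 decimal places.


P = rho * g^2 * H^2 * T / (32 * pi)
P = 1025 * 9.81^2 * 5.89^2 * 4.83 / (32 * pi)
P = 1025 * 96.2361 * 34.6921 * 4.83 / 100.53096
P = 164414.36 W/m

164414.36


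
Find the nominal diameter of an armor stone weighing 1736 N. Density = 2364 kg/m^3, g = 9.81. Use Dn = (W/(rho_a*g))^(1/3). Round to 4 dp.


V = W / (rho_a * g)
V = 1736 / (2364 * 9.81)
V = 1736 / 23190.84
V = 0.074857 m^3
Dn = V^(1/3) = 0.074857^(1/3)
Dn = 0.4214 m

0.4214


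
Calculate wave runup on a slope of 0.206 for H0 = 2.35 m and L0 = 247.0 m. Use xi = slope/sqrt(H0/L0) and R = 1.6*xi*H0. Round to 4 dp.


xi = slope / sqrt(H0/L0)
H0/L0 = 2.35/247.0 = 0.009514
sqrt(0.009514) = 0.097541
xi = 0.206 / 0.097541 = 2.111941
R = 1.6 * xi * H0 = 1.6 * 2.111941 * 2.35
R = 7.9409 m

7.9409


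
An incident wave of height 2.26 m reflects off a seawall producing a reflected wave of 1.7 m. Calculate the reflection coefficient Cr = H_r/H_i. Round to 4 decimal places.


Cr = H_r / H_i
Cr = 1.7 / 2.26
Cr = 0.7522

0.7522


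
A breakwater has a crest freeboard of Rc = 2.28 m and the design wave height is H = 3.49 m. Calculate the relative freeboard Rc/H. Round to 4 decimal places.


Relative freeboard = Rc / H
= 2.28 / 3.49
= 0.6533

0.6533


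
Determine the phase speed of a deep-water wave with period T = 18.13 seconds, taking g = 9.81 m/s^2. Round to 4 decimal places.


We use the deep-water celerity formula:
C = g * T / (2 * pi)
C = 9.81 * 18.13 / (2 * 3.14159...)
C = 177.855300 / 6.283185
C = 28.3066 m/s

28.3066


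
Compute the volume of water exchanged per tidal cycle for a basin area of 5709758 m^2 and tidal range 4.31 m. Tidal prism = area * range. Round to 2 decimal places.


Tidal prism = Area * Tidal range
P = 5709758 * 4.31
P = 24609056.98 m^3

24609056.98


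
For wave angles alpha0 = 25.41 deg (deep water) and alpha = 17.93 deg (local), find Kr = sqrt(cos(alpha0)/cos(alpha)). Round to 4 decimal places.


Kr = sqrt(cos(alpha0) / cos(alpha))
cos(25.41) = 0.903260
cos(17.93) = 0.951433
Kr = sqrt(0.903260 / 0.951433)
Kr = sqrt(0.949368)
Kr = 0.9744

0.9744


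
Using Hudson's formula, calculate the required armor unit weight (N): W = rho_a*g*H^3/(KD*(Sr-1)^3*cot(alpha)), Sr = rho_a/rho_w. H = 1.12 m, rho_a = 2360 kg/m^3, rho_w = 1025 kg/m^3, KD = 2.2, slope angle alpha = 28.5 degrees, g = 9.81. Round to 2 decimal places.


Sr = rho_a / rho_w = 2360 / 1025 = 2.302439
(Sr - 1) = 1.302439
(Sr - 1)^3 = 2.209389
cot(28.5) = 1 / tan(28.5) = 1 / 0.542956 = 1.841771
Numerator = 2360 * 9.81 * 1.12^3 = 32526.3311
Denominator = 2.2 * 2.209389 * 1.841771 = 8.952215
W = 32526.3311 / 8.952215
W = 3633.33 N

3633.33


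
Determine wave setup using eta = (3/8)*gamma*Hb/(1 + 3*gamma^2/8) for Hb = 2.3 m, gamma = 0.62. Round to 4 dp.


eta = (3/8) * gamma * Hb / (1 + 3*gamma^2/8)
Numerator = (3/8) * 0.62 * 2.3 = 0.534750
Denominator = 1 + 3*0.62^2/8 = 1 + 0.144150 = 1.144150
eta = 0.534750 / 1.144150
eta = 0.4674 m

0.4674


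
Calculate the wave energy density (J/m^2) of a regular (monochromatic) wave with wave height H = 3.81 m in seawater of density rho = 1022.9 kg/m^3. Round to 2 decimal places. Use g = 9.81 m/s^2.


E = (1/8) * rho * g * H^2
E = (1/8) * 1022.9 * 9.81 * 3.81^2
E = 0.125 * 1022.9 * 9.81 * 14.5161
E = 18208.00 J/m^2

18208.00


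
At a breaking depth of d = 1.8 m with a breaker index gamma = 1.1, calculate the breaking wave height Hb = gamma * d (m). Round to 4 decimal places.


Hb = gamma * d
Hb = 1.1 * 1.8
Hb = 1.9800 m

1.9800


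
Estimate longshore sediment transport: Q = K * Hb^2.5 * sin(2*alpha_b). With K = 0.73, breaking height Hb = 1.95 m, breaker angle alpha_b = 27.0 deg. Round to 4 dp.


Q = K * Hb^2.5 * sin(2 * alpha_b)
Hb^2.5 = 1.95^2.5 = 5.309902
sin(2 * 27.0) = sin(54.0) = 0.809017
Q = 0.73 * 5.309902 * 0.809017
Q = 3.1359 m^3/s

3.1359


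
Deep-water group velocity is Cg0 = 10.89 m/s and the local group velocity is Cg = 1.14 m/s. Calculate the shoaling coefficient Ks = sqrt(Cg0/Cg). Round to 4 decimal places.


Ks = sqrt(Cg0 / Cg)
Ks = sqrt(10.89 / 1.14)
Ks = sqrt(9.5526)
Ks = 3.0907

3.0907


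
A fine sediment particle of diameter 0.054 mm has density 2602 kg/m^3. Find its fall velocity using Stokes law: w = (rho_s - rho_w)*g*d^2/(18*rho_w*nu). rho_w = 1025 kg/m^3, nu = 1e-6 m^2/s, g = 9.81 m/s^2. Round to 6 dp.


w = (rho_s - rho_w) * g * d^2 / (18 * rho_w * nu)
d = 0.054 mm = 0.000054 m
rho_s - rho_w = 2602 - 1025 = 1577
Numerator = 1577 * 9.81 * (0.000054)^2 = 0.000045111599
Denominator = 18 * 1025 * 1e-6 = 0.018450
w = 0.002445 m/s

0.002445


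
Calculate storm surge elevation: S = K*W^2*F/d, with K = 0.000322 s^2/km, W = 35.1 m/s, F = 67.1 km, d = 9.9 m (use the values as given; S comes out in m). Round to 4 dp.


S = K * W^2 * F / d
W^2 = 35.1^2 = 1232.01
S = 0.000322 * 1232.01 * 67.1 / 9.9
Numerator = 0.000322 * 1232.01 * 67.1 = 26.619054
S = 26.619054 / 9.9 = 2.6888 m

2.6888


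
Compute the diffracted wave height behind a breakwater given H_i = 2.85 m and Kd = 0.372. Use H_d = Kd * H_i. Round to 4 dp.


H_d = Kd * H_i
H_d = 0.372 * 2.85
H_d = 1.0602 m

1.0602


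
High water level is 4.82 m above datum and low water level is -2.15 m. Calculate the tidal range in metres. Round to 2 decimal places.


Tidal range = High water - Low water
Tidal range = 4.82 - (-2.15)
Tidal range = 6.97 m

6.97


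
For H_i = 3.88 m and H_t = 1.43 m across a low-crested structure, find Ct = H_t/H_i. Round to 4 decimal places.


Ct = H_t / H_i
Ct = 1.43 / 3.88
Ct = 0.3686

0.3686


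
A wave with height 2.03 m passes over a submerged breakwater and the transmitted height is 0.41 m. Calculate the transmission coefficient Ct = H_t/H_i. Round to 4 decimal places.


Ct = H_t / H_i
Ct = 0.41 / 2.03
Ct = 0.2020

0.2020


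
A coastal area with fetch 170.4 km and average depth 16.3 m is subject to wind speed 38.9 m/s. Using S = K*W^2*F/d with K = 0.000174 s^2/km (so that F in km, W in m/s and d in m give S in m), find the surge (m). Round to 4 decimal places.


S = K * W^2 * F / d
W^2 = 38.9^2 = 1513.21
S = 0.000174 * 1513.21 * 170.4 / 16.3
Numerator = 0.000174 * 1513.21 * 170.4 = 44.866071
S = 44.866071 / 16.3 = 2.7525 m

2.7525


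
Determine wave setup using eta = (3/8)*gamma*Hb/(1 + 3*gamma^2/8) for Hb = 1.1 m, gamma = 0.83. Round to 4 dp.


eta = (3/8) * gamma * Hb / (1 + 3*gamma^2/8)
Numerator = (3/8) * 0.83 * 1.1 = 0.342375
Denominator = 1 + 3*0.83^2/8 = 1 + 0.258338 = 1.258338
eta = 0.342375 / 1.258338
eta = 0.2721 m

0.2721


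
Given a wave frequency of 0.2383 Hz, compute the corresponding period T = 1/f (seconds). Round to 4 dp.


T = 1 / f
T = 1 / 0.2383
T = 4.1964 s

4.1964


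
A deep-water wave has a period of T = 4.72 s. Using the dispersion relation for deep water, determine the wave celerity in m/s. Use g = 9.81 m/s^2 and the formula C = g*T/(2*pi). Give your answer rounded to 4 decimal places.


We use the deep-water celerity formula:
C = g * T / (2 * pi)
C = 9.81 * 4.72 / (2 * 3.14159...)
C = 46.303200 / 6.283185
C = 7.3694 m/s

7.3694


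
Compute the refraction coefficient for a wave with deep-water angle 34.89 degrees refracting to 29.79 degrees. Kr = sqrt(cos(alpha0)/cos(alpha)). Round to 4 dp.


Kr = sqrt(cos(alpha0) / cos(alpha))
cos(34.89) = 0.820252
cos(29.79) = 0.867852
Kr = sqrt(0.820252 / 0.867852)
Kr = sqrt(0.945151)
Kr = 0.9722

0.9722


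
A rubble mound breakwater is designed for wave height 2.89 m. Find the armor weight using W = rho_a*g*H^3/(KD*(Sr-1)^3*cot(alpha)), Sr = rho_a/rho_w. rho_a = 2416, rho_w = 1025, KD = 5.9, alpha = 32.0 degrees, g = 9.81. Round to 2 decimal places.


Sr = rho_a / rho_w = 2416 / 1025 = 2.357073
(Sr - 1) = 1.357073
(Sr - 1)^3 = 2.499251
cot(32.0) = 1 / tan(32.0) = 1 / 0.624869 = 1.600335
Numerator = 2416 * 9.81 * 2.89^3 = 572083.5574
Denominator = 5.9 * 2.499251 * 1.600335 = 23.597858
W = 572083.5574 / 23.597858
W = 24243.03 N

24243.03


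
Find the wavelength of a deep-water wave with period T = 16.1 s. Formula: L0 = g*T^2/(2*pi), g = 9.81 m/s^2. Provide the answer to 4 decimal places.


L0 = g * T^2 / (2 * pi)
L0 = 9.81 * 16.1^2 / (2 * pi)
L0 = 9.81 * 259.2100 / 6.28319
L0 = 2542.8501 / 6.28319
L0 = 404.7072 m

404.7072


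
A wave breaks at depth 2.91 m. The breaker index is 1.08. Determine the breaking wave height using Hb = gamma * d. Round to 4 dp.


Hb = gamma * d
Hb = 1.08 * 2.91
Hb = 3.1428 m

3.1428


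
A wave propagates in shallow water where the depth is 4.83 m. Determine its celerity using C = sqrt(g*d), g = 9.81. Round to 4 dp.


Using the shallow-water approximation:
C = sqrt(g * d) = sqrt(9.81 * 4.83)
C = sqrt(47.3823)
C = 6.8835 m/s

6.8835


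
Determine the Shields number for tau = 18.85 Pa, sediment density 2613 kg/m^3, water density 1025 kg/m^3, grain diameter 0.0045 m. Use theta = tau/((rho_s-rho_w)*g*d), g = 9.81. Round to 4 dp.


theta = tau / ((rho_s - rho_w) * g * d)
rho_s - rho_w = 2613 - 1025 = 1588
Denominator = 1588 * 9.81 * 0.0045 = 70.102260
theta = 18.85 / 70.102260
theta = 0.2689

0.2689


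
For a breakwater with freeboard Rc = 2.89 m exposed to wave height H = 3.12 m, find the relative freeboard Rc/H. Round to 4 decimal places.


Relative freeboard = Rc / H
= 2.89 / 3.12
= 0.9263

0.9263


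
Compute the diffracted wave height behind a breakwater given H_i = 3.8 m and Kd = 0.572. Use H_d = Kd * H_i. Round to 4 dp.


H_d = Kd * H_i
H_d = 0.572 * 3.8
H_d = 2.1736 m

2.1736


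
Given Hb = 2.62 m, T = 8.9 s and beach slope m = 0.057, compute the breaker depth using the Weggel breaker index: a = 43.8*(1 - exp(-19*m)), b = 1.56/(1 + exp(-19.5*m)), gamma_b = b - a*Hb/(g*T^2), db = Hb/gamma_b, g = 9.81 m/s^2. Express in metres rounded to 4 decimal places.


a = 43.8 * (1 - exp(-19 * m))
exp(-19 * 0.057) = exp(-1.0830) = 0.338578
a = 43.8 * (1 - 0.338578) = 28.970272
b = 1.56 / (1 + exp(-19.5 * m))
exp(-19.5 * 0.057) = exp(-1.1115) = 0.329065
b = 1.56 / (1 + 0.329065) = 1.173757
Hb / (g * T^2) = 2.62 / (9.81 * 8.9^2) = 2.62 / 777.0501 = 0.00337173
gamma_b = b - a * Hb/(g*T^2) = 1.173757 - 28.970272 * 0.00337173 = 1.076078
db = Hb / gamma_b = 2.62 / 1.076078
db = 2.4348 m

2.4348


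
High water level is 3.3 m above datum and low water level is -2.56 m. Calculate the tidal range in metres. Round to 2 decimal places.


Tidal range = High water - Low water
Tidal range = 3.3 - (-2.56)
Tidal range = 5.86 m

5.86


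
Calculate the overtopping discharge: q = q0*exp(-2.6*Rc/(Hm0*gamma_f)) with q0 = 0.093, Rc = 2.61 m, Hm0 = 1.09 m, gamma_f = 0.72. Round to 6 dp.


q = q0 * exp(-2.6 * Rc / (Hm0 * gamma_f))
Exponent = -2.6 * 2.61 / (1.09 * 0.72)
= -2.6 * 2.61 / 0.7848
= -8.646789
exp(-8.646789) = 0.000176
q = 0.093 * 0.000176
q = 0.000016 m^3/s/m

0.000016


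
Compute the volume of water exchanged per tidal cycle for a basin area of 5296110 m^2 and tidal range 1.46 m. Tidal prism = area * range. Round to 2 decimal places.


Tidal prism = Area * Tidal range
P = 5296110 * 1.46
P = 7732320.60 m^3

7732320.60


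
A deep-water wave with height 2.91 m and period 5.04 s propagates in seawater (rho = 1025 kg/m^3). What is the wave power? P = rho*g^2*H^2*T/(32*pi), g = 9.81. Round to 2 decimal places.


P = rho * g^2 * H^2 * T / (32 * pi)
P = 1025 * 9.81^2 * 2.91^2 * 5.04 / (32 * pi)
P = 1025 * 96.2361 * 8.4681 * 5.04 / 100.53096
P = 41877.29 W/m

41877.29


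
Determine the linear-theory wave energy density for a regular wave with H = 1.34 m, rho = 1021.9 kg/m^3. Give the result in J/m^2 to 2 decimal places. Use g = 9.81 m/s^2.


E = (1/8) * rho * g * H^2
E = (1/8) * 1021.9 * 9.81 * 1.34^2
E = 0.125 * 1021.9 * 9.81 * 1.7956
E = 2250.08 J/m^2

2250.08


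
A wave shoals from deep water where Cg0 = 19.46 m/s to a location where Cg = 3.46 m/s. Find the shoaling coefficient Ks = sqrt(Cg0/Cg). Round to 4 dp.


Ks = sqrt(Cg0 / Cg)
Ks = sqrt(19.46 / 3.46)
Ks = sqrt(5.6243)
Ks = 2.3716

2.3716


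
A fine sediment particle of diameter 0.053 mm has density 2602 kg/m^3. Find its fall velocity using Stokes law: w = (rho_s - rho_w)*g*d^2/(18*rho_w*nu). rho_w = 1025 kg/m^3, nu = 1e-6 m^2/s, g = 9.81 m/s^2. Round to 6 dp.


w = (rho_s - rho_w) * g * d^2 / (18 * rho_w * nu)
d = 0.053 mm = 0.000053 m
rho_s - rho_w = 2602 - 1025 = 1577
Numerator = 1577 * 9.81 * (0.000053)^2 = 0.000043456269
Denominator = 18 * 1025 * 1e-6 = 0.018450
w = 0.002355 m/s

0.002355


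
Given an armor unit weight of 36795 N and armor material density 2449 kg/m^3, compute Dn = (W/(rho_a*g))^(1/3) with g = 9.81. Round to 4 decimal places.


V = W / (rho_a * g)
V = 36795 / (2449 * 9.81)
V = 36795 / 24024.69
V = 1.531549 m^3
Dn = V^(1/3) = 1.531549^(1/3)
Dn = 1.1527 m

1.1527


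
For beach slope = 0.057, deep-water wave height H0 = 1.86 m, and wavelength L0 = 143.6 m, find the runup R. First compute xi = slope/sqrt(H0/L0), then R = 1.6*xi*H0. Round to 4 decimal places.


xi = slope / sqrt(H0/L0)
H0/L0 = 1.86/143.6 = 0.012953
sqrt(0.012953) = 0.113810
xi = 0.057 / 0.113810 = 0.500836
R = 1.6 * xi * H0 = 1.6 * 0.500836 * 1.86
R = 1.4905 m

1.4905


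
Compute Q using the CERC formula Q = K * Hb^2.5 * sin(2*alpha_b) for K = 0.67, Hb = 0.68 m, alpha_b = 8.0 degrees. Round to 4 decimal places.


Q = K * Hb^2.5 * sin(2 * alpha_b)
Hb^2.5 = 0.68^2.5 = 0.381305
sin(2 * 8.0) = sin(16.0) = 0.275637
Q = 0.67 * 0.381305 * 0.275637
Q = 0.0704 m^3/s

0.0704


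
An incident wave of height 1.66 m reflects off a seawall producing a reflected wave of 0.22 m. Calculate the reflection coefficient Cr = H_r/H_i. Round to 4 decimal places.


Cr = H_r / H_i
Cr = 0.22 / 1.66
Cr = 0.1325

0.1325


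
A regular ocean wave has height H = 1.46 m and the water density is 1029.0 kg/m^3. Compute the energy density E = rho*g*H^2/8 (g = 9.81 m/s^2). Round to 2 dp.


E = (1/8) * rho * g * H^2
E = (1/8) * 1029.0 * 9.81 * 1.46^2
E = 0.125 * 1029.0 * 9.81 * 2.1316
E = 2689.68 J/m^2

2689.68


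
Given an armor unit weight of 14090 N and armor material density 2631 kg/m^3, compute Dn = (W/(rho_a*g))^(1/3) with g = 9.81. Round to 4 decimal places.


V = W / (rho_a * g)
V = 14090 / (2631 * 9.81)
V = 14090 / 25810.11
V = 0.545910 m^3
Dn = V^(1/3) = 0.545910^(1/3)
Dn = 0.8173 m

0.8173


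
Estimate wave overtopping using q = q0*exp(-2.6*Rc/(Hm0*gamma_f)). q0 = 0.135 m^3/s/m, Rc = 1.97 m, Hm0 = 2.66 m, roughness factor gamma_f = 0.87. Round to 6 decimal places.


q = q0 * exp(-2.6 * Rc / (Hm0 * gamma_f))
Exponent = -2.6 * 1.97 / (2.66 * 0.87)
= -2.6 * 1.97 / 2.3142
= -2.213292
exp(-2.213292) = 0.109340
q = 0.135 * 0.109340
q = 0.014761 m^3/s/m

0.014761


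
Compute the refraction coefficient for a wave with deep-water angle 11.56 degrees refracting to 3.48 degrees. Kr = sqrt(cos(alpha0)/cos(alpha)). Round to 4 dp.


Kr = sqrt(cos(alpha0) / cos(alpha))
cos(11.56) = 0.979715
cos(3.48) = 0.998156
Kr = sqrt(0.979715 / 0.998156)
Kr = sqrt(0.981525)
Kr = 0.9907

0.9907


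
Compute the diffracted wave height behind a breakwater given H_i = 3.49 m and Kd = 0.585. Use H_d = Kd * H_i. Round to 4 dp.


H_d = Kd * H_i
H_d = 0.585 * 3.49
H_d = 2.0417 m

2.0417


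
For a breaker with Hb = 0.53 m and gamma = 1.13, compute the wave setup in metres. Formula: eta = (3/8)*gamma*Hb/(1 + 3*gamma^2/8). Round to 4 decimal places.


eta = (3/8) * gamma * Hb / (1 + 3*gamma^2/8)
Numerator = (3/8) * 1.13 * 0.53 = 0.224587
Denominator = 1 + 3*1.13^2/8 = 1 + 0.478838 = 1.478838
eta = 0.224587 / 1.478838
eta = 0.1519 m

0.1519


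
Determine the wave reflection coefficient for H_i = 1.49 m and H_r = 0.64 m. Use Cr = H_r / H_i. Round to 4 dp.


Cr = H_r / H_i
Cr = 0.64 / 1.49
Cr = 0.4295

0.4295


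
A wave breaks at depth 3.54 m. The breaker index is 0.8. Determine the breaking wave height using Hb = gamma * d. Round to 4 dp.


Hb = gamma * d
Hb = 0.8 * 3.54
Hb = 2.8320 m

2.8320


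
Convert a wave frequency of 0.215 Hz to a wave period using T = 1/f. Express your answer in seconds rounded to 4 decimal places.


T = 1 / f
T = 1 / 0.215
T = 4.6512 s

4.6512


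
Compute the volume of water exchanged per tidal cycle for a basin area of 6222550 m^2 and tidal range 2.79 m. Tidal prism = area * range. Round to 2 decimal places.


Tidal prism = Area * Tidal range
P = 6222550 * 2.79
P = 17360914.50 m^3

17360914.50


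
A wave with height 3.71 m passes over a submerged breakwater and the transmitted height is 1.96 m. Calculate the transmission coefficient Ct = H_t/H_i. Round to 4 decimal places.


Ct = H_t / H_i
Ct = 1.96 / 3.71
Ct = 0.5283

0.5283


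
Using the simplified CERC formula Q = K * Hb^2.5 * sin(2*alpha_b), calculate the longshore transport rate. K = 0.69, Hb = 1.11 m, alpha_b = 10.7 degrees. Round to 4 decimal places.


Q = K * Hb^2.5 * sin(2 * alpha_b)
Hb^2.5 = 1.11^2.5 = 1.298098
sin(2 * 10.7) = sin(21.4) = 0.364877
Q = 0.69 * 1.298098 * 0.364877
Q = 0.3268 m^3/s

0.3268


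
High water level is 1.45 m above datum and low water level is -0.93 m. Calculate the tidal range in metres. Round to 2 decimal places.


Tidal range = High water - Low water
Tidal range = 1.45 - (-0.93)
Tidal range = 2.38 m

2.38


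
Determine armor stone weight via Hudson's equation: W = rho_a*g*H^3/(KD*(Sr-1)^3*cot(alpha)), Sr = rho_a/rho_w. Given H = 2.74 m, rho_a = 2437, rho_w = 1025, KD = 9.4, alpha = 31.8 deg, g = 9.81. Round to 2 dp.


Sr = rho_a / rho_w = 2437 / 1025 = 2.377561
(Sr - 1) = 1.377561
(Sr - 1)^3 = 2.614162
cot(31.8) = 1 / tan(31.8) = 1 / 0.620026 = 1.612835
Numerator = 2437 * 9.81 * 2.74^3 = 491786.0722
Denominator = 9.4 * 2.614162 * 1.612835 = 39.632390
W = 491786.0722 / 39.632390
W = 12408.69 N

12408.69


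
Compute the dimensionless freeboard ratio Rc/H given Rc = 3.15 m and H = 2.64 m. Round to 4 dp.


Relative freeboard = Rc / H
= 3.15 / 2.64
= 1.1932

1.1932


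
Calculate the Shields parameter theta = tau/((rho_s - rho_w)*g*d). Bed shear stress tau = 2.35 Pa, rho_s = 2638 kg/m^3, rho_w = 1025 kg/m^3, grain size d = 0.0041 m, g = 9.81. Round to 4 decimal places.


theta = tau / ((rho_s - rho_w) * g * d)
rho_s - rho_w = 2638 - 1025 = 1613
Denominator = 1613 * 9.81 * 0.0041 = 64.876473
theta = 2.35 / 64.876473
theta = 0.0362

0.0362


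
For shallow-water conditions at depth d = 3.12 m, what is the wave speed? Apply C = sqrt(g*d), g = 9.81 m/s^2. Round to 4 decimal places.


Using the shallow-water approximation:
C = sqrt(g * d) = sqrt(9.81 * 3.12)
C = sqrt(30.6072)
C = 5.5324 m/s

5.5324


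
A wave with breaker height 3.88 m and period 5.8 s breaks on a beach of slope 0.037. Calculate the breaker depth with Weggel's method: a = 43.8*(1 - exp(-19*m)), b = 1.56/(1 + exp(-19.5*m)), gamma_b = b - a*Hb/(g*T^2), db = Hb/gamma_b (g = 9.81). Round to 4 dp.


a = 43.8 * (1 - exp(-19 * m))
exp(-19 * 0.037) = exp(-0.7030) = 0.495098
a = 43.8 * (1 - 0.495098) = 22.114717
b = 1.56 / (1 + exp(-19.5 * m))
exp(-19.5 * 0.037) = exp(-0.7215) = 0.486023
b = 1.56 / (1 + 0.486023) = 1.049782
Hb / (g * T^2) = 3.88 / (9.81 * 5.8^2) = 3.88 / 330.0084 = 0.01175728
gamma_b = b - a * Hb/(g*T^2) = 1.049782 - 22.114717 * 0.01175728 = 0.789773
db = Hb / gamma_b = 3.88 / 0.789773
db = 4.9128 m

4.9128


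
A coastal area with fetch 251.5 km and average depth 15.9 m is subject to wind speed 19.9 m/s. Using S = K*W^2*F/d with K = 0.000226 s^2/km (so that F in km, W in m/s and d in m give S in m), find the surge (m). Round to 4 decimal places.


S = K * W^2 * F / d
W^2 = 19.9^2 = 396.01
S = 0.000226 * 396.01 * 251.5 / 15.9
Numerator = 0.000226 * 396.01 * 251.5 = 22.508812
S = 22.508812 / 15.9 = 1.4156 m

1.4156


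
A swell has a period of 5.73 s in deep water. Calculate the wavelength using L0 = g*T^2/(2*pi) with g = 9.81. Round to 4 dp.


L0 = g * T^2 / (2 * pi)
L0 = 9.81 * 5.73^2 / (2 * pi)
L0 = 9.81 * 32.8329 / 6.28319
L0 = 322.0907 / 6.28319
L0 = 51.2623 m

51.2623


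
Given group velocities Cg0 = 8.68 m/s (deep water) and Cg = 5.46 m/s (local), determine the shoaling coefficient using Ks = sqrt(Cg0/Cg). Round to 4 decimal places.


Ks = sqrt(Cg0 / Cg)
Ks = sqrt(8.68 / 5.46)
Ks = sqrt(1.5897)
Ks = 1.2609

1.2609


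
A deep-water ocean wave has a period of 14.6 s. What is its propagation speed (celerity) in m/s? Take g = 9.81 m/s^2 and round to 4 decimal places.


We use the deep-water celerity formula:
C = g * T / (2 * pi)
C = 9.81 * 14.6 / (2 * 3.14159...)
C = 143.226000 / 6.283185
C = 22.7951 m/s

22.7951


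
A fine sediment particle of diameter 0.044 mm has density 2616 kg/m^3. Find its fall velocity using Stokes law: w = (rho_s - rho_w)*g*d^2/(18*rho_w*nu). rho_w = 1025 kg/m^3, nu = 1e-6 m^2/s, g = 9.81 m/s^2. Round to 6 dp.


w = (rho_s - rho_w) * g * d^2 / (18 * rho_w * nu)
d = 0.044 mm = 0.000044 m
rho_s - rho_w = 2616 - 1025 = 1591
Numerator = 1591 * 9.81 * (0.000044)^2 = 0.000030216527
Denominator = 18 * 1025 * 1e-6 = 0.018450
w = 0.001638 m/s

0.001638


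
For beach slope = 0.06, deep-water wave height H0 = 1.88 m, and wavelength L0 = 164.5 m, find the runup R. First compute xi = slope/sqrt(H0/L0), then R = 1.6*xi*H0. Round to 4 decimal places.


xi = slope / sqrt(H0/L0)
H0/L0 = 1.88/164.5 = 0.011429
sqrt(0.011429) = 0.106904
xi = 0.06 / 0.106904 = 0.561249
R = 1.6 * xi * H0 = 1.6 * 0.561249 * 1.88
R = 1.6882 m

1.6882


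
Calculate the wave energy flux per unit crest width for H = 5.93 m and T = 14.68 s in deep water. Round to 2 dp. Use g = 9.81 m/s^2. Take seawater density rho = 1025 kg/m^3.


P = rho * g^2 * H^2 * T / (32 * pi)
P = 1025 * 9.81^2 * 5.93^2 * 14.68 / (32 * pi)
P = 1025 * 96.2361 * 35.1649 * 14.68 / 100.53096
P = 506521.02 W/m

506521.02
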